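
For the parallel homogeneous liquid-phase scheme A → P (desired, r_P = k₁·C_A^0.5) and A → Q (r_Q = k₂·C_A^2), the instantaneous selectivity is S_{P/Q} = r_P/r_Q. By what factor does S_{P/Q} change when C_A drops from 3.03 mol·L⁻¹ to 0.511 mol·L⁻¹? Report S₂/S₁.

S_{P/Q} = (k₁/k₂)·C_A^-1.5, so S₂/S₁ = (C_{A,2}/C_{A,1})^-1.5.
= (0.511/3.03)^(-1.5) = (0.1686)^(-1.5) = 14.4.

14.4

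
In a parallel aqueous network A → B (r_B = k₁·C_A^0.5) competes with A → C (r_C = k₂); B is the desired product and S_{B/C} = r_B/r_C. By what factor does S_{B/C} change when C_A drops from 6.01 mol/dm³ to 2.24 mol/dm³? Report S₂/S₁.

0.611

S_{B/C} = (k₁/k₂)·C_A^0.5, so S₂/S₁ = (C_{A,2}/C_{A,1})^0.5.
= (2.24/6.01)^0.5 = (0.3727)^0.5 = 0.611.
Selectivity toward B falls as C_A falls — high-concentration operation is favoured.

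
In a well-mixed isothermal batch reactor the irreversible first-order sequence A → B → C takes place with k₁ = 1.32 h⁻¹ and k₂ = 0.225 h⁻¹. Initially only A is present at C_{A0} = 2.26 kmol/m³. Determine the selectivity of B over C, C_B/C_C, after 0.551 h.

The intermediate concentration in a first-order A→B→C sequence is C_B = k₁C_{A0}(e^(−k₁t) − e^(−k₂t))/(k₂−k₁).
e^(−k₁t) = e^(−1.32×0.551) = e^(−0.7273) = 0.4832; e^(−k₂t) = e^(−0.1240) = 0.8834.
C_B = 1.32×2.26/(0.225−1.32) × (0.4832−0.8834) = (-2.724)×(-0.4002) = 1.090 kmol/m³.
C_A = C_{A0}e^(−k₁t) = 1.092 kmol/m³, so C_C = C_{A0}−C_A−C_B = 0.07767 kmol/m³; C_B/C_C = 14.0.

14.0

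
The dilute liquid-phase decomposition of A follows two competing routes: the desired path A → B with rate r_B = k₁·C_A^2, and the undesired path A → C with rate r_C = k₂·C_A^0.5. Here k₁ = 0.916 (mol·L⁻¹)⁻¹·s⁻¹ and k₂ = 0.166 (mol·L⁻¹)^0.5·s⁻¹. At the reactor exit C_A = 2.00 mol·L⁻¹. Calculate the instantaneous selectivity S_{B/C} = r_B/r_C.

S_{B/C} = r_B/r_C = (k₁·C_A^2)/(k₂·C_A^0.5) = (k₁/k₂)·C_A^1.5.
= (0.916×2.000^2) / (0.166×2.000^0.5) = 3.664/0.2348 = 15.6.
Since the desired path is higher order in A, keeping C_A high (PFR or concentrated feed) favours B.

15.6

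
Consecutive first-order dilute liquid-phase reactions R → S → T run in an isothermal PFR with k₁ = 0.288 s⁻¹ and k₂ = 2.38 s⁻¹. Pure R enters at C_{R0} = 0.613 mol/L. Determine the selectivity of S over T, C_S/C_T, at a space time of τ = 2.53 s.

Solving the coupled first-order balances gives C_S(τ) = [k₁/(k₂−k₁)]·C_{R0}·(e^(−k₁τ) − e^(−k₂τ)).
e^(−k₁τ) = e^(−0.288×2.53) = e^(−0.7286) = 0.4826; e^(−k₂τ) = e^(−6.021) = 0.002426.
C_S = 0.288×0.613/(2.38−0.288) × (0.4826−0.002426) = 0.08439×0.4801 = 0.04052 mol/L.
C_R = C_{R0}e^(−k₁τ) = 0.2958 mol/L, so C_T = C_{R0}−C_R−C_S = 0.2767 mol/L; C_S/C_T = 0.146.

0.146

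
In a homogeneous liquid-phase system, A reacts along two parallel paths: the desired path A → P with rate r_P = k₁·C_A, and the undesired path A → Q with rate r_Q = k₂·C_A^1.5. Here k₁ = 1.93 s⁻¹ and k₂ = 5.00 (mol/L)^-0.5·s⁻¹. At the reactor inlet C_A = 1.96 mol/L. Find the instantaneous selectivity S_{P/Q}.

0.276

S_{P/Q} = r_P/r_Q = (k₁·C_A)/(k₂·C_A^1.5) = (k₁/k₂)·C_A^-0.5.
= (1.93×1.960) / (5.00×1.960^1.5) = 3.783/13.72 = 0.276.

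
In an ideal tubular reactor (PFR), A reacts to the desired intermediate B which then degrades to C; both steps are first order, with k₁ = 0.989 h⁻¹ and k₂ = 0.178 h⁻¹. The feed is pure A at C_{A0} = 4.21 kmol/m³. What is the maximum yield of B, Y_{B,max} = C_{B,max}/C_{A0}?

0.686

Evaluating C_B at τ_opt = ln(k₂/k₁)/(k₂−k₁) gives C_{B,max}/C_{A0} = (k₁/k₂)^[k₂/(k₂−k₁)].
= (0.989/0.178)^(0.178/(0.178−0.989)) = (5.556)^(-0.2195) = 0.6863.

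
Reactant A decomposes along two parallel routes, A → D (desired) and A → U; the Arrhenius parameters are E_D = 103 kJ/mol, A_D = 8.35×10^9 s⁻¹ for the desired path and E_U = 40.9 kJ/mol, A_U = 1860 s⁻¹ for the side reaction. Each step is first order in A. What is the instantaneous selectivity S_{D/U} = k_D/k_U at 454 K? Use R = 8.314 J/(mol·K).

With equal orders, S_{D/U} = k_D/k_U = (A_D/A_U)·exp[(E_U−E_D)/(RT)].
(E_U−E_D)/(RT) = (40.9−103)×10³/(8.314×454) = -62100/3775 = -16.45.
k_D/k_U = (8.35×10^9/1860)·exp(-16.45) = 4.489×10^6 × 7.159×10^-8 = 0.321.

0.321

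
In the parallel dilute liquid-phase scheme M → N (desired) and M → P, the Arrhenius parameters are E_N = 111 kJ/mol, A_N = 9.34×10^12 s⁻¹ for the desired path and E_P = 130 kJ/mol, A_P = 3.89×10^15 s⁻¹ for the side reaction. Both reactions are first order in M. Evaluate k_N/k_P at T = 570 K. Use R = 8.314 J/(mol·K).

0.132

k_N/k_P = (A_N/A_P)·exp[−(E_N−E_P)/(RT)] = (A_N/A_P)·exp[(E_P−E_N)/(RT)].
(E_P−E_N)/(RT) = (130−111)×10³/(8.314×570) = 19000/4739 = 4.009.
k_N/k_P = (9.34×10^12/3.89×10^15)·exp(4.009) = 0.002401 × 55.11 = 0.132.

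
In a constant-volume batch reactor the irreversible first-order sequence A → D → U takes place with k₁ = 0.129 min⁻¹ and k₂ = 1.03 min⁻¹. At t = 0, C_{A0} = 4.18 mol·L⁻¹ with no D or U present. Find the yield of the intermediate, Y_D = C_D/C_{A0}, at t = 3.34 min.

0.0885

Solving the coupled first-order balances gives C_D(t) = [k₁/(k₂−k₁)]·C_{A0}·(e^(−k₁t) − e^(−k₂t)).
e^(−k₁t) = e^(−0.129×3.34) = e^(−0.4309) = 0.6499; e^(−k₂t) = e^(−3.440) = 0.03206.
C_D = 0.129×4.18/(1.03−0.129) × (0.6499−0.03206) = 0.5985×0.6179 = 0.3698 mol·L⁻¹.
Y_D = C_D/C_{A0} = 0.3698/4.18 = 0.0885.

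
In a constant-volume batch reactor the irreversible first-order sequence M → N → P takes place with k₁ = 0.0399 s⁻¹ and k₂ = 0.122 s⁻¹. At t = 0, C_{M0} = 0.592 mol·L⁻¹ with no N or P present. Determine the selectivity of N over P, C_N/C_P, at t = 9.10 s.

1.41

The intermediate concentration in a first-order A→B→C sequence is C_N = k₁C_{M0}(e^(−k₁t) − e^(−k₂t))/(k₂−k₁).
e^(−k₁t) = e^(−0.0399×9.10) = e^(−0.3631) = 0.6955; e^(−k₂t) = e^(−1.110) = 0.3295.
C_N = 0.0399×0.592/(0.122−0.0399) × (0.6955−0.3295) = 0.2877×0.3660 = 0.1053 mol·L⁻¹.
C_M = C_{M0}e^(−k₁t) = 0.4118 mol·L⁻¹, so C_P = C_{M0}−C_M−C_N = 0.07494 mol·L⁻¹; C_N/C_P = 1.41.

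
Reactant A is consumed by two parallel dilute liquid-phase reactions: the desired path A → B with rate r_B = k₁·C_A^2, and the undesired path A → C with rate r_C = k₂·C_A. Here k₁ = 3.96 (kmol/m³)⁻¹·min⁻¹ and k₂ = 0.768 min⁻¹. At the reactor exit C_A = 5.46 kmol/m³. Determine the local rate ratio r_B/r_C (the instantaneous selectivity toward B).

S_{B/C} = r_B/r_C = (k₁·C_A^2)/(k₂·C_A) = (k₁/k₂)·C_A.
= (3.96×5.460^2) / (0.768×5.460) = 118.1/4.193 = 28.2.
Since the desired path is higher order in A, keeping C_A high (PFR or concentrated feed) favours B.

28.2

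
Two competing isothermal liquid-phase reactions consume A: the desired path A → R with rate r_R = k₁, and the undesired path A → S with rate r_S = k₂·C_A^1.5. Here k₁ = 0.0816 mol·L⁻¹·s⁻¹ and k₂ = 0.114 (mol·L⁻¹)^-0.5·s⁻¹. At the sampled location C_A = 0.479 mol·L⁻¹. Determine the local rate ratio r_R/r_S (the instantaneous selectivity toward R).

S_{R/S} = r_R/r_S = (k₁)/(k₂·C_A^1.5) = (k₁/k₂)·C_A^-1.5.
= (0.0816) / (0.114×0.4790^1.5) = 0.08160/0.03779 = 2.16.
The undesired path is higher order in A, so low C_A (CSTR or dilute feed) favours R.

2.16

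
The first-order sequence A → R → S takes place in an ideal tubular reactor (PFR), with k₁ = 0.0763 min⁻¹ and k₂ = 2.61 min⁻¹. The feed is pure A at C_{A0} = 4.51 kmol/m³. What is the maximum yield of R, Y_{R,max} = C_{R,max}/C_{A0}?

0.0263

For a first-order series the maximum intermediate yield is C_{R,max}/C_{A0} = (k₁/k₂)^[k₂/(k₂−k₁)].
= (0.0763/2.61)^(2.61/(2.61−0.0763)) = (0.02923)^(1.030) = 0.02628.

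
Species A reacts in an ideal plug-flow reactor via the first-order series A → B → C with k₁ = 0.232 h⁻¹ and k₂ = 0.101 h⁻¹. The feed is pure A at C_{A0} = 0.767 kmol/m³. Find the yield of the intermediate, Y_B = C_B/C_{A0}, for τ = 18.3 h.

0.254

The intermediate concentration in a first-order A→B→C sequence is C_B = k₁C_{A0}(e^(−k₁τ) − e^(−k₂τ))/(k₂−k₁).
e^(−k₁τ) = e^(−0.232×18.3) = e^(−4.246) = 0.01433; e^(−k₂τ) = e^(−1.848) = 0.1575.
C_B = 0.232×0.767/(0.101−0.232) × (0.01433−0.1575) = (-1.358)×(-0.1432) = 0.1945 kmol/m³.
Y_B = C_B/C_{A0} = 0.1945/0.767 = 0.254.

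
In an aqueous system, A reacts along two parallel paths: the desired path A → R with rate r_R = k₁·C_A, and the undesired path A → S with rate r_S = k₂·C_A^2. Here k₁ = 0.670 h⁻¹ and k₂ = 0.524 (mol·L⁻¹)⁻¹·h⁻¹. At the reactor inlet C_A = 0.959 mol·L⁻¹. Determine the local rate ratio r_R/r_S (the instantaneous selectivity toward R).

1.33

S_{R/S} = r_R/r_S = (k₁·C_A)/(k₂·C_A^2) = (k₁/k₂)·C_A⁻¹.
= (0.670×0.9590) / (0.524×0.9590^2) = 0.6425/0.4819 = 1.33.
The undesired path is higher order in A, so low C_A (CSTR or dilute feed) favours R.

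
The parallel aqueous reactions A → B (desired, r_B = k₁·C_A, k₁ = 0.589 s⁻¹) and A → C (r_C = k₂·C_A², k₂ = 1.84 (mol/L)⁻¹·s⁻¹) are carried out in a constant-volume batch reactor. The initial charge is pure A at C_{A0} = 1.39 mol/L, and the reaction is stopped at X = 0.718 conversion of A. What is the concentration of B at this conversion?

0.280 mol/L

C_A = C_{A0}(1−X) = 0.3920 mol/L.
Along a PFR/batch, dC_B/dC_A = −r_B/(r_B+r_C) = −k₁/(k₁+k₂·C_A).
Integrating from C_{A0} to C_A: C_B = (0.589/1.84)·ln[(0.589+1.84·1.39)/(0.589+1.84·0.392)] = 0.3201·ln(3.147/1.310) = 0.2805 mol/L.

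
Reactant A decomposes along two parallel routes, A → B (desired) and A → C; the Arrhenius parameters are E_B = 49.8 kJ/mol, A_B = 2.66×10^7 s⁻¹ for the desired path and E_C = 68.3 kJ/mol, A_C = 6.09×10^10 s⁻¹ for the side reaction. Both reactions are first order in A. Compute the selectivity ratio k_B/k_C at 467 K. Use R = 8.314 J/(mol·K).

0.0512

k_B/k_C = (A_B/A_C)·exp[−(E_B−E_C)/(RT)] = (A_B/A_C)·exp[(E_C−E_B)/(RT)].
(E_C−E_B)/(RT) = (68.3−49.8)×10³/(8.314×467) = 18500/3883 = 4.765.
k_B/k_C = (2.66×10^7/6.09×10^10)·exp(4.765) = 4.368×10^-4 × 117.3 = 0.0512.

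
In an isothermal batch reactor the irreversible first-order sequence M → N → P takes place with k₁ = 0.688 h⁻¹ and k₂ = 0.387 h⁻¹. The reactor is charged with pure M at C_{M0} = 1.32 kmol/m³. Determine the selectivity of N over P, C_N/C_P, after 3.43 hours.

For first-order series with pure M initially, C_N(t) = k₁C_{M0}/(k₂−k₁)·(e^(−k₁t) − e^(−k₂t)).
e^(−k₁t) = e^(−0.688×3.43) = e^(−2.360) = 0.09444; e^(−k₂t) = e^(−1.327) = 0.2652.
C_N = 0.688×1.32/(0.387−0.688) × (0.09444−0.2652) = (-3.017)×(-0.1707) = 0.5151 kmol/m³.
C_M = C_{M0}e^(−k₁t) = 0.1247 kmol/m³, so C_P = C_{M0}−C_M−C_N = 0.6802 kmol/m³; C_N/C_P = 0.757.

0.757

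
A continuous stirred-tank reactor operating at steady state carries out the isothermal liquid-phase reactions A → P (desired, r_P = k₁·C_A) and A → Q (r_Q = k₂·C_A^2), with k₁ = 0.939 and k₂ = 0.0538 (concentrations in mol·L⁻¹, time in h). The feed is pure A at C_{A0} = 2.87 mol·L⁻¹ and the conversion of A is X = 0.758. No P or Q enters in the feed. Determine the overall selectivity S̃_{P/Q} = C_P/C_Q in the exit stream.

25.1

Exit C_A = C_{A0}(1−X) = 2.87×0.242 = 0.6945 mol·L⁻¹.
Rates in a CSTR are evaluated at the outlet concentration: r_P = 0.939×0.6945 = 0.6522, r_Q = 0.0538×0.6945^2 = 0.02595.
Overall selectivity = C_P/C_Q = r_Pτ/(r_Qτ) = r_P/r_Q = 25.1.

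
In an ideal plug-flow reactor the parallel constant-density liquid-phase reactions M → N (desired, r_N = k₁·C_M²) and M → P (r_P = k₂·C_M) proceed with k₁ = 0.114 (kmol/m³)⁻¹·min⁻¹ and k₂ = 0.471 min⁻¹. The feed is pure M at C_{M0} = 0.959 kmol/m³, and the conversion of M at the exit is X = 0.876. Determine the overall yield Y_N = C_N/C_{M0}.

C_M = C_{M0}(1−X) = 0.1189 kmol/m³.
Along a PFR/batch, dC_P/dC_M = −r_P/(r_N+r_P) = −k₂/(k₂+k₁·C_M).
Integrating from C_{M0} to C_M: C_P = (0.471/0.114)·ln[(0.471+0.114·0.959)/(0.471+0.114·0.119)] = 4.132·ln(0.5803/0.4846) = 0.7452 kmol/m³.
Then C_N = (C_{M0}−C_M) − C_P = 0.8401 − 0.7452 = 0.09493 kmol/m³.
Y_N = C_N/C_{M0} = 0.09493/0.959 = 0.0990.

0.0990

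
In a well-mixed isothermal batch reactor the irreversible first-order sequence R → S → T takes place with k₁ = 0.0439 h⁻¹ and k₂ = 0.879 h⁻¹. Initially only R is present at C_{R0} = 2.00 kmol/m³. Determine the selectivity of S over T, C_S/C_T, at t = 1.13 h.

For first-order series with pure R initially, C_S(t) = k₁C_{R0}/(k₂−k₁)·(e^(−k₁t) − e^(−k₂t)).
e^(−k₁t) = e^(−0.0439×1.13) = e^(−0.04961) = 0.9516; e^(−k₂t) = e^(−0.9933) = 0.3704.
C_S = 0.0439×2.00/(0.879−0.0439) × (0.9516−0.3704) = 0.1051×0.5812 = 0.06111 kmol/m³.
C_R = C_{R0}e^(−k₁t) = 1.903 kmol/m³, so C_T = C_{R0}−C_R−C_S = 0.03568 kmol/m³; C_S/C_T = 1.71.

1.71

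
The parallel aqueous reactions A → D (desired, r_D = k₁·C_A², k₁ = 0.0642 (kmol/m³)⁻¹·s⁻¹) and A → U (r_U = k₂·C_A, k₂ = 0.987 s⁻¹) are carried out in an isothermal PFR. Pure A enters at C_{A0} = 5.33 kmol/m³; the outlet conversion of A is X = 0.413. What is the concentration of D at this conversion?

C_A = C_{A0}(1−X) = 3.129 kmol/m³.
Along a PFR/batch, dC_U/dC_A = −r_U/(r_D+r_U) = −k₂/(k₂+k₁·C_A).
Integrating from C_{A0} to C_A: C_U = (0.987/0.0642)·ln[(0.987+0.0642·5.33)/(0.987+0.0642·3.13)] = 15.37·ln(1.329/1.188) = 1.728 kmol/m³.
Then C_D = (C_{A0}−C_A) − C_U = 2.201 − 1.728 = 0.4731 kmol/m³.

0.473 kmol/m³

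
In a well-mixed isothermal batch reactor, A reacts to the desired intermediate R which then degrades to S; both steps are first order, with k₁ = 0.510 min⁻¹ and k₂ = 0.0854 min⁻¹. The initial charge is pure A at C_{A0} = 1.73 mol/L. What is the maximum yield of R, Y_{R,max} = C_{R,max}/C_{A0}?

0.698

For a first-order series the maximum intermediate yield is C_{R,max}/C_{A0} = (k₁/k₂)^[k₂/(k₂−k₁)].
= (0.510/0.0854)^(0.0854/(0.0854−0.510)) = (5.972)^(-0.2011) = 0.6981.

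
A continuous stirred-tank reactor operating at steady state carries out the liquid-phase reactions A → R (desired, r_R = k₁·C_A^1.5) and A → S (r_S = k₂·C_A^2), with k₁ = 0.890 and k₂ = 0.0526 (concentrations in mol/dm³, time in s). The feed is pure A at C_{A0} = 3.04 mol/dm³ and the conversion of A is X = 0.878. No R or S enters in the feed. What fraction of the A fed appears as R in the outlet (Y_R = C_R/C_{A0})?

Exit C_A = C_{A0}(1−X) = 3.04×0.122 = 0.3709 mol/dm³.
A CSTR operates uniformly at the exit composition, giving r_R = 0.2010 and r_S = 0.007235 (each k·C_A^n at C_A = 0.3709).
Fraction of consumed A going to R: r_R/(r_R+r_S) = 0.9653.
C_R = 0.9653·C_{A0}·X = 0.9653×3.04×0.878 = 2.58 mol/dm³; Y_R = C_R/C_{A0} = 0.847.

0.847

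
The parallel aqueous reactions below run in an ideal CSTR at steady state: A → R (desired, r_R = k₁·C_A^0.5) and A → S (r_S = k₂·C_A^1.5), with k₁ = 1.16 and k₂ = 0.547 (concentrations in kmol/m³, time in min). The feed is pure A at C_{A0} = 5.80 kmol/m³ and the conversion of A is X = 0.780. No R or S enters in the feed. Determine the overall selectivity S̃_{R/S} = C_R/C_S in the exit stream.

1.66

Exit C_A = C_{A0}(1−X) = 5.80×0.220 = 1.276 kmol/m³.
Rates in a CSTR are evaluated at the outlet concentration: r_R = 1.16×1.276^0.5 = 1.310, r_S = 0.547×1.276^1.5 = 0.7884.
Overall selectivity = C_R/C_S = r_Rτ/(r_Sτ) = r_R/r_S = 1.66.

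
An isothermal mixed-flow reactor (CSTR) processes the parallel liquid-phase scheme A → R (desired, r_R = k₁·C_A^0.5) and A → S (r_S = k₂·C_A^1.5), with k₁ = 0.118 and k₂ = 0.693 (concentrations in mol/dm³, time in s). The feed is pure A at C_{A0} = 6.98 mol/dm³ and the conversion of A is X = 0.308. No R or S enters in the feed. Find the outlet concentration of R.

0.0732 mol/dm³

Exit C_A = C_{A0}(1−X) = 6.98×0.692 = 4.830 mol/dm³.
Rates in a CSTR are evaluated at the outlet concentration: r_R = 0.118×4.830^0.5 = 0.2593, r_S = 0.693×4.830^1.5 = 7.357.
Fraction of consumed A going to R: r_R/(r_R+r_S) = 0.03405.
C_R = 0.03405·C_{A0}·X = 0.03405×6.98×0.308 = 0.0732 mol/dm³.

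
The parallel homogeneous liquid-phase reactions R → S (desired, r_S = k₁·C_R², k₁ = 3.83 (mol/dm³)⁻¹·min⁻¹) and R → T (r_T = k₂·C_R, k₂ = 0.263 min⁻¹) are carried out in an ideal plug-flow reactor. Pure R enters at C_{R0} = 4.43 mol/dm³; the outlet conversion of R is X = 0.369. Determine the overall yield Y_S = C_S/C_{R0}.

C_R = C_{R0}(1−X) = 2.795 mol/dm³.
Along a PFR/batch, dC_T/dC_R = −r_T/(r_S+r_T) = −k₂/(k₂+k₁·C_R).
Integrating from C_{R0} to C_R: C_T = (0.263/3.83)·ln[(0.263+3.83·4.43)/(0.263+3.83·2.80)] = 0.06867·ln(17.23/10.97) = 0.03101 mol/dm³.
Then C_S = (C_{R0}−C_R) − C_T = 1.635 − 0.03101 = 1.604 mol/dm³.
Y_S = C_S/C_{R0} = 1.604/4.43 = 0.362.

0.362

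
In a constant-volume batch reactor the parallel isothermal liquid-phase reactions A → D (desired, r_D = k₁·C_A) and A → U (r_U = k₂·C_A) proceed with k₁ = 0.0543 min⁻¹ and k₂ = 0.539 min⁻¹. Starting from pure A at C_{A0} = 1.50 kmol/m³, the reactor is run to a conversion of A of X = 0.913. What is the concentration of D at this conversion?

C_A = C_{A0}(1−X) = 0.1305 kmol/m³.
Both paths are first order in A, so the instantaneous fraction to D is constant: dC_D/d(−C_A) = k₁/(k₁+k₂) = 0.09152.
C_D = 0.09152·(C_{A0}−C_A) = 0.09152×1.369 = 0.125 kmol/m³.

0.125 kmol/m³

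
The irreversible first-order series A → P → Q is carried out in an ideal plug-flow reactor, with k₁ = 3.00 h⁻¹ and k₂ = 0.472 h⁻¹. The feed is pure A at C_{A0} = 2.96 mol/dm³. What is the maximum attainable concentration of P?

At the optimum, C_{P,max}/C_{A0} = (k₁/k₂)^[k₂/(k₂−k₁)].
= (3.00/0.472)^(0.472/(0.472−3.00)) = (6.356)^(-0.1867) = 0.7080.
C_{P,max} = 0.7080×2.96 = 2.10 mol/dm³.

2.10 mol/dm³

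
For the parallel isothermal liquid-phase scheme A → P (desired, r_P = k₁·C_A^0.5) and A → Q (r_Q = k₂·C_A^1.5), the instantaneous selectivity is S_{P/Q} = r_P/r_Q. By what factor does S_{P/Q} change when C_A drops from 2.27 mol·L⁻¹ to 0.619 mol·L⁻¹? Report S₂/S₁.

3.67

S_{P/Q} = (k₁/k₂)·C_A⁻¹, so S₂/S₁ = (C_{A,2}/C_{A,1})⁻¹.
= 2.27/0.619 = 3.67.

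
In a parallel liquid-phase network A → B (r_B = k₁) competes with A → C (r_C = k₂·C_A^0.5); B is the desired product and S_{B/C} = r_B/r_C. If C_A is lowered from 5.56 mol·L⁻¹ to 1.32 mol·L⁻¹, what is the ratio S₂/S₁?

2.05

S_{B/C} = (k₁/k₂)·C_A^-0.5, so S₂/S₁ = (C_{A,2}/C_{A,1})^-0.5.
= (1.32/5.56)^(-0.5) = (0.2374)^(-0.5) = 2.05.
Selectivity toward B rises as C_A falls — low-concentration operation is favoured.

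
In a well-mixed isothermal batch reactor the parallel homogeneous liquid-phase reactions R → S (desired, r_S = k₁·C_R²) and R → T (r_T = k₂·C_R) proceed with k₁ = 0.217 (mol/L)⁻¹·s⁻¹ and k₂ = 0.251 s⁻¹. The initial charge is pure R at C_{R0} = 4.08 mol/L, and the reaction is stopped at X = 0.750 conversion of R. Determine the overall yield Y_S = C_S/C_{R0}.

0.501

C_R = C_{R0}(1−X) = 1.020 mol/L.
Along a PFR/batch, dC_T/dC_R = −r_T/(r_S+r_T) = −k₂/(k₂+k₁·C_R).
Integrating from C_{R0} to C_R: C_T = (0.251/0.217)·ln[(0.251+0.217·4.08)/(0.251+0.217·1.02)] = 1.157·ln(1.136/0.4723) = 1.015 mol/L.
Then C_S = (C_{R0}−C_R) − C_T = 3.060 − 1.015 = 2.045 mol/L.
Y_S = C_S/C_{R0} = 2.045/4.08 = 0.501.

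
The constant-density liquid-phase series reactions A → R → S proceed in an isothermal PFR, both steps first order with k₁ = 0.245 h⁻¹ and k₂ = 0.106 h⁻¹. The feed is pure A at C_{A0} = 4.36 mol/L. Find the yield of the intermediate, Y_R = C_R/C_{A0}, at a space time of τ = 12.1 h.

For first-order series with pure A initially, C_R(τ) = k₁C_{A0}/(k₂−k₁)·(e^(−k₁τ) − e^(−k₂τ)).
e^(−k₁τ) = e^(−0.245×12.1) = e^(−2.964) = 0.05159; e^(−k₂τ) = e^(−1.283) = 0.2773.
C_R = 0.245×4.36/(0.106−0.245) × (0.05159−0.2773) = (-7.685)×(-0.2257) = 1.735 mol/L.
Y_R = C_R/C_{A0} = 1.735/4.36 = 0.398.

0.398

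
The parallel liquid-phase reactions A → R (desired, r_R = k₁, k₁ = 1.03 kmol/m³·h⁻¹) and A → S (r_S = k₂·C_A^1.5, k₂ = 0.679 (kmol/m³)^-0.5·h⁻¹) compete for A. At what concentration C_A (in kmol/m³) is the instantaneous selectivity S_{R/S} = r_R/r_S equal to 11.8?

0.255 kmol/m³

S_{R/S} = (k₁/k₂)·C_A^-1.5 ⇒ C_A = (S·k₂/k₁)^(1/(-1.5)).
= (11.8×0.679/1.03)^(-0.6667) = (7.779)^(-0.6667) = 0.255 kmol/m³.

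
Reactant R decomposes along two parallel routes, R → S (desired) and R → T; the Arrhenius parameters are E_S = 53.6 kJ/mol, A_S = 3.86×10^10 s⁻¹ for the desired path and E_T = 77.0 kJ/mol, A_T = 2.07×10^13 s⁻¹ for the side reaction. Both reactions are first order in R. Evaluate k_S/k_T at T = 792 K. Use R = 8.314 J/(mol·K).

0.0652

With equal orders, S_{S/T} = k_S/k_T = (A_S/A_T)·exp[(E_T−E_S)/(RT)].
(E_T−E_S)/(RT) = (77.0−53.6)×10³/(8.314×792) = 23400/6585 = 3.554.
k_S/k_T = (3.86×10^10/2.07×10^13)·exp(3.554) = 0.001865 × 34.94 = 0.0652.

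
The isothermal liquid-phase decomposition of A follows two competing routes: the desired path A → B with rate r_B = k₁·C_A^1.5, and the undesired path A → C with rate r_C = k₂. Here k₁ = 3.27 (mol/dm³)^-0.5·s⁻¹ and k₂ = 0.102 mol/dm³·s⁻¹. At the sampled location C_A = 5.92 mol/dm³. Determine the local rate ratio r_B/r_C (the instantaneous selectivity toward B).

S_{B/C} = r_B/r_C = (k₁·C_A^1.5)/(k₂) = (k₁/k₂)·C_A^1.5.
= (3.27×5.920^1.5) / (0.102) = 47.10/0.1020 = 462.
Since the desired path is higher order in A, keeping C_A high (PFR or concentrated feed) favours B.

462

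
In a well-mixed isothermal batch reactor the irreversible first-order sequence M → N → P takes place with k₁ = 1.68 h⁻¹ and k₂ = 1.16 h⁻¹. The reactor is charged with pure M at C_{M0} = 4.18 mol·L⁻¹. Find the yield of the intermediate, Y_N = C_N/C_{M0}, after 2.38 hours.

The intermediate concentration in a first-order A→B→C sequence is C_N = k₁C_{M0}(e^(−k₁t) − e^(−k₂t))/(k₂−k₁).
e^(−k₁t) = e^(−1.68×2.38) = e^(−3.998) = 0.01834; e^(−k₂t) = e^(−2.761) = 0.06324.
C_N = 1.68×4.18/(1.16−1.68) × (0.01834−0.06324) = (-13.50)×(-0.04490) = 0.6063 mol·L⁻¹.
Y_N = C_N/C_{M0} = 0.6063/4.18 = 0.145.

0.145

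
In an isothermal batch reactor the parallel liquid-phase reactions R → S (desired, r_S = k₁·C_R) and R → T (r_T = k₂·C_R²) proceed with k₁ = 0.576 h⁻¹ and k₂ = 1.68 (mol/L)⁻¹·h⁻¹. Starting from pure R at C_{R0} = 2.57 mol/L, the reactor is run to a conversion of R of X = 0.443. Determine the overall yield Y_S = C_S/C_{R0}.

0.0661

C_R = C_{R0}(1−X) = 1.431 mol/L.
Along a PFR/batch, dC_S/dC_R = −r_S/(r_S+r_T) = −k₁/(k₁+k₂·C_R).
Integrating from C_{R0} to C_R: C_S = (0.576/1.68)·ln[(0.576+1.68·2.57)/(0.576+1.68·1.43)] = 0.3429·ln(4.894/2.981) = 0.1700 mol/L.
Y_S = C_S/C_{R0} = 0.1700/2.57 = 0.0661.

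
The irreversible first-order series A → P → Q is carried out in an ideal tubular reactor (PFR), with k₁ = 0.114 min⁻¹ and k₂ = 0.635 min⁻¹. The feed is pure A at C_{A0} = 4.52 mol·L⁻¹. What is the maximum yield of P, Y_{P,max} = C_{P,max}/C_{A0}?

0.123

For a first-order series the maximum intermediate yield is C_{P,max}/C_{A0} = (k₁/k₂)^[k₂/(k₂−k₁)].
= (0.114/0.635)^(0.635/(0.635−0.114)) = (0.1795)^(1.219) = 0.1233.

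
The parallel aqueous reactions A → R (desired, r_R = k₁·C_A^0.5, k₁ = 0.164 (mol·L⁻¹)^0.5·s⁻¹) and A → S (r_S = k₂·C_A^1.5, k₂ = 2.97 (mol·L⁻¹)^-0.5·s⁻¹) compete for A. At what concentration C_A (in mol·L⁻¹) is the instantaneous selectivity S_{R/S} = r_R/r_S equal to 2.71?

0.0204 mol·L⁻¹

S_{R/S} = (k₁/k₂)·C_A⁻¹ ⇒ C_A = (S·k₂/k₁)^(-1).
= (2.71×2.97/0.164)^(-1) = (49.08)^(-1) = 0.0204 mol·L⁻¹.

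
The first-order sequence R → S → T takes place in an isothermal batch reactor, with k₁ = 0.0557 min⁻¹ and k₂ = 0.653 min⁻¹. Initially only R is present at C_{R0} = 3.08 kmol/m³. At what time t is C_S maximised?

4.12 min

For first-order series the maximum of C_S occurs at t_opt = ln(k₂/k₁)/(k₂−k₁).
= ln(0.653/0.0557)/(0.653−0.0557) = ln(11.72)/0.5973 = 2.462/0.5973 = 4.12 min.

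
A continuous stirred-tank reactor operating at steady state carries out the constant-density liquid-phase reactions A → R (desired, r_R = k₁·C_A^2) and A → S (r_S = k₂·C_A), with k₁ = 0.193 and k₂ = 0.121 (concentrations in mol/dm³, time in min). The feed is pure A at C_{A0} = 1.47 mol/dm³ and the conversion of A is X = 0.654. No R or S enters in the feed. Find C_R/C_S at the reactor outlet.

0.811

Exit C_A = C_{A0}(1−X) = 1.47×0.346 = 0.5086 mol/dm³.
A CSTR operates uniformly at the exit composition, giving r_R = 0.04993 and r_S = 0.06154 (each k·C_A^n at C_A = 0.5086).
Overall selectivity = C_R/C_S = r_Rτ/(r_Sτ) = r_R/r_S = 0.811.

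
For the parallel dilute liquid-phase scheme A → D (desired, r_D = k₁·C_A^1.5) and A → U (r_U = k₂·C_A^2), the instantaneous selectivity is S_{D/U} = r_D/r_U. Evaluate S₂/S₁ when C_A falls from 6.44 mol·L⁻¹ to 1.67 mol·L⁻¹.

1.96

S_{D/U} = (k₁/k₂)·C_A^-0.5, so S₂/S₁ = (C_{A,2}/C_{A,1})^-0.5.
= (1.67/6.44)^(-0.5) = (0.2593)^(-0.5) = 1.96.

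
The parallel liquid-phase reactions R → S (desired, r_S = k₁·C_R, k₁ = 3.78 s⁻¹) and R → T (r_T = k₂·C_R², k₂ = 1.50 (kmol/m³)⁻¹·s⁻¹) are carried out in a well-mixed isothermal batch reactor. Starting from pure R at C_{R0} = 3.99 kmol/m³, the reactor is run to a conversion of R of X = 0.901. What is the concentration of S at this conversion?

C_R = C_{R0}(1−X) = 0.3950 kmol/m³.
Along a PFR/batch, dC_S/dC_R = −r_S/(r_S+r_T) = −k₁/(k₁+k₂·C_R).
Integrating from C_{R0} to C_R: C_S = (3.78/1.50)·ln[(3.78+1.50·3.99)/(3.78+1.50·0.395)] = 2.520·ln(9.765/4.373) = 2.025 kmol/m³.

2.02 kmol/m³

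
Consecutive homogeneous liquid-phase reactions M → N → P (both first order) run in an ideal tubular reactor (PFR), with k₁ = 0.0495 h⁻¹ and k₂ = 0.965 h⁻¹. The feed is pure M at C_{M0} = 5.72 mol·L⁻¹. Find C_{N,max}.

Evaluating C_N at τ_opt = ln(k₂/k₁)/(k₂−k₁) gives C_{N,max}/C_{M0} = (k₁/k₂)^[k₂/(k₂−k₁)].
= (0.0495/0.965)^(0.965/(0.965−0.0495)) = (0.05130)^(1.054) = 0.04369.
C_{N,max} = 0.04369×5.72 = 0.250 mol·L⁻¹.

0.250 mol·L⁻¹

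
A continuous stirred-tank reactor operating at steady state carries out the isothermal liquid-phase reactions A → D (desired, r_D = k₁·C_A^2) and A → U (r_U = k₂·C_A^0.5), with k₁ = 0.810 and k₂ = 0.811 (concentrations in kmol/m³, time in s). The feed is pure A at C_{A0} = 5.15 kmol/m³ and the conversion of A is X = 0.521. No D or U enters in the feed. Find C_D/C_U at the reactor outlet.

3.87

Exit C_A = C_{A0}(1−X) = 5.15×0.479 = 2.467 kmol/m³.
A CSTR operates uniformly at the exit composition, giving r_D = 4.929 and r_U = 1.274 (each k·C_A^n at C_A = 2.467).
Overall selectivity = C_D/C_U = r_Dτ/(r_Uτ) = r_D/r_U = 3.87.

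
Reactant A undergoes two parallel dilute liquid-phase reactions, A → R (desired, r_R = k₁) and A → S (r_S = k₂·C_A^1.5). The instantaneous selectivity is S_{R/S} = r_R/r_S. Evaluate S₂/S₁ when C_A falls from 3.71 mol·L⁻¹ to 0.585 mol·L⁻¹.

16.0

S_{R/S} = (k₁/k₂)·C_A^-1.5, so S₂/S₁ = (C_{A,2}/C_{A,1})^-1.5.
= (0.585/3.71)^(-1.5) = (0.1577)^(-1.5) = 16.0.
Selectivity toward R rises as C_A falls — low-concentration operation is favoured.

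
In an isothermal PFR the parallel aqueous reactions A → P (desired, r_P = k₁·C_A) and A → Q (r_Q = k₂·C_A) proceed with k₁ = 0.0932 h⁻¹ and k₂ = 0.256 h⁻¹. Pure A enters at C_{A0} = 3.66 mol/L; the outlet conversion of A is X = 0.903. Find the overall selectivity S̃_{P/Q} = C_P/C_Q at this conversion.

0.364

C_A = C_{A0}(1−X) = 0.3550 mol/L.
Both paths are first order in A, so the instantaneous fraction to P is constant: dC_P/d(−C_A) = k₁/(k₁+k₂) = 0.2669.
C_P = 0.2669·(C_{A0}−C_A) = 0.2669×3.305 = 0.882 mol/L.
C_Q = (C_{A0}−C_A)−C_P = 2.423 mol/L; S̃_{P/Q} = 0.8821/2.423 = 0.364.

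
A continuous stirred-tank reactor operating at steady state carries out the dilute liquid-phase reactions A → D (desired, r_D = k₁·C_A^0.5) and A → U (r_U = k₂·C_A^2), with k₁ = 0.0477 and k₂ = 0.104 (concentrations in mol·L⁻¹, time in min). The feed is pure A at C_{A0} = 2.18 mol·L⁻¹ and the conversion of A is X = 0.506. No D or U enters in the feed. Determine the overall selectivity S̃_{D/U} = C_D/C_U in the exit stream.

0.410

Exit C_A = C_{A0}(1−X) = 2.18×0.494 = 1.077 mol·L⁻¹.
A CSTR operates uniformly at the exit composition, giving r_D = 0.04950 and r_U = 0.1206 (each k·C_A^n at C_A = 1.077).
Overall selectivity = C_D/C_U = r_Dτ/(r_Uτ) = r_D/r_U = 0.410.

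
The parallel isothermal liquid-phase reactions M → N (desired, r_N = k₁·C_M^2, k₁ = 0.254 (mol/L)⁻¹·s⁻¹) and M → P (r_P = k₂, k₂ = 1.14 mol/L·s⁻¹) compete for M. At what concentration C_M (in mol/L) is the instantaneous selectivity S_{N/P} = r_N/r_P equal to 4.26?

4.37 mol/L

S_{N/P} = (k₁/k₂)·C_M^2 ⇒ C_M = (S·k₂/k₁)^(0.5).
= (4.26×1.14/0.254)^(0.5) = (19.12)^(0.5) = 4.37 mol/L.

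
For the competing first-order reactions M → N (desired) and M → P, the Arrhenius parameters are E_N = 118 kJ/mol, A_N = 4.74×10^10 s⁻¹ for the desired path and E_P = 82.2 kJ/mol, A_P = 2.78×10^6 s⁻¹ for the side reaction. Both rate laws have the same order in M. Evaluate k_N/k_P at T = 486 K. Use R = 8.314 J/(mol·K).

2.42

With equal orders, S_{N/P} = k_N/k_P = (A_N/A_P)·exp[(E_P−E_N)/(RT)].
(E_P−E_N)/(RT) = (82.2−118)×10³/(8.314×486) = -35800/4041 = -8.860.
k_N/k_P = (4.74×10^10/2.78×10^6)·exp(-8.860) = 17050 × 1.419×10^-4 = 2.42.
Since E_N > E_P, raising the temperature improves selectivity toward N.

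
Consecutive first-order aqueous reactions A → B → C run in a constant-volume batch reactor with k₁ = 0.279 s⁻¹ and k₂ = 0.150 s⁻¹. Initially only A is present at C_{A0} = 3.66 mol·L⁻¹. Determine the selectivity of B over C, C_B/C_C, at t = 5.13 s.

1.76

For first-order series with pure A initially, C_B(t) = k₁C_{A0}/(k₂−k₁)·(e^(−k₁t) − e^(−k₂t)).
e^(−k₁t) = e^(−0.279×5.13) = e^(−1.431) = 0.2390; e^(−k₂t) = e^(−0.7695) = 0.4632.
C_B = 0.279×3.66/(0.150−0.279) × (0.2390−0.4632) = (-7.916)×(-0.2242) = 1.775 mol·L⁻¹.
C_A = C_{A0}e^(−k₁t) = 0.8748 mol·L⁻¹, so C_C = C_{A0}−C_A−C_B = 1.010 mol·L⁻¹; C_B/C_C = 1.76.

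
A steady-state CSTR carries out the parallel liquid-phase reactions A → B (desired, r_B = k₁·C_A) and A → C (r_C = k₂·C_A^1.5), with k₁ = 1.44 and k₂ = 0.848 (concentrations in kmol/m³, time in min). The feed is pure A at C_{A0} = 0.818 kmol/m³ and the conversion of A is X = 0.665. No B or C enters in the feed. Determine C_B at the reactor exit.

Exit C_A = C_{A0}(1−X) = 0.818×0.335 = 0.2740 kmol/m³.
In a CSTR the entire volume is at exit conditions, so r_B = 1.44×0.2740 = 0.3946 and r_C = 0.848×0.2740^1.5 = 0.1216.
Fraction of consumed A going to B: r_B/(r_B+r_C) = 0.7644.
C_B = 0.7644·C_{A0}·X = 0.7644×0.818×0.665 = 0.416 kmol/m³.

0.416 kmol/m³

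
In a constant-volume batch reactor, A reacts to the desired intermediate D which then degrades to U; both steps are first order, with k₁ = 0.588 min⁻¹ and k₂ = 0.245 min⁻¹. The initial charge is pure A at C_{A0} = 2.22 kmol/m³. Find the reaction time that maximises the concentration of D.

For first-order series the maximum of C_D occurs at t_opt = ln(k₂/k₁)/(k₂−k₁).
= ln(0.245/0.588)/(0.245−0.588) = ln(0.4167)/-0.3430 = -0.8755/-0.3430 = 2.55 min.

2.55 min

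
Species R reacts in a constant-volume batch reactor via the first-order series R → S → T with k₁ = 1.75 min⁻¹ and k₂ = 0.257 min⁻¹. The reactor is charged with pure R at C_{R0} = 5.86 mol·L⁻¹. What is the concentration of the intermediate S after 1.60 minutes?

For first-order series with pure R initially, C_S(t) = k₁C_{R0}/(k₂−k₁)·(e^(−k₁t) − e^(−k₂t)).
e^(−k₁t) = e^(−1.75×1.60) = e^(−2.800) = 0.06081; e^(−k₂t) = e^(−0.4112) = 0.6629.
C_S = 1.75×5.86/(0.257−1.75) × (0.06081−0.6629) = (-6.869)×(-0.6020) = 4.135 mol·L⁻¹.

4.14 mol·L⁻¹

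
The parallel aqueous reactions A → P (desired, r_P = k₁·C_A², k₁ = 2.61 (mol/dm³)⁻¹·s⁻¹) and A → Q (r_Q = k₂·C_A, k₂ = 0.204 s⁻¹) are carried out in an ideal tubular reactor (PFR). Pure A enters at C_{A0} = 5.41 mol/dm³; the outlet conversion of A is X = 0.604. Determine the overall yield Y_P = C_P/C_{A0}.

C_A = C_{A0}(1−X) = 2.142 mol/dm³.
Along a PFR/batch, dC_Q/dC_A = −r_Q/(r_P+r_Q) = −k₂/(k₂+k₁·C_A).
Integrating from C_{A0} to C_A: C_Q = (0.204/2.61)·ln[(0.204+2.61·5.41)/(0.204+2.61·2.14)] = 0.07816·ln(14.32/5.796) = 0.07072 mol/dm³.
Then C_P = (C_{A0}−C_A) − C_Q = 3.268 − 0.07072 = 3.197 mol/dm³.
Y_P = C_P/C_{A0} = 3.197/5.41 = 0.591.

0.591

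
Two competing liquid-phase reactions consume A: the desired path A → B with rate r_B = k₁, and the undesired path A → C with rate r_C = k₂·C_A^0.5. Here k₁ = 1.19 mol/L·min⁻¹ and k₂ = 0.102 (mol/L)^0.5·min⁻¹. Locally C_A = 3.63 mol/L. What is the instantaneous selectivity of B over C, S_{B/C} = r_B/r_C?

S_{B/C} = r_B/r_C = (k₁)/(k₂·C_A^0.5) = (k₁/k₂)·C_A^-0.5.
= (1.19) / (0.102×3.630^0.5) = 1.190/0.1943 = 6.12.
The undesired path is higher order in A, so low C_A (CSTR or dilute feed) favours B.

6.12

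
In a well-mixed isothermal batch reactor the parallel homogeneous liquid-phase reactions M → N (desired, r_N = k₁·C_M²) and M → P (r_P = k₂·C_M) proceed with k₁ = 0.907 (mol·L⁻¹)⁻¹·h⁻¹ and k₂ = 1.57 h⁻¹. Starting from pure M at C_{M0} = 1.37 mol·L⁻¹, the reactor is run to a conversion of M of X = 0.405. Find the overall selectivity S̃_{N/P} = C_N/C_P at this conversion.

C_M = C_{M0}(1−X) = 0.8152 mol·L⁻¹.
Along a PFR/batch, dC_P/dC_M = −r_P/(r_N+r_P) = −k₂/(k₂+k₁·C_M).
Integrating from C_{M0} to C_M: C_P = (1.57/0.907)·ln[(1.57+0.907·1.37)/(1.57+0.907·0.815)] = 1.731·ln(2.813/2.309) = 0.3413 mol·L⁻¹.
Then C_N = (C_{M0}−C_M) − C_P = 0.5549 − 0.3413 = 0.2136 mol·L⁻¹.
S̃_{N/P} = C_N/C_P = 0.2136/0.3413 = 0.626.

0.626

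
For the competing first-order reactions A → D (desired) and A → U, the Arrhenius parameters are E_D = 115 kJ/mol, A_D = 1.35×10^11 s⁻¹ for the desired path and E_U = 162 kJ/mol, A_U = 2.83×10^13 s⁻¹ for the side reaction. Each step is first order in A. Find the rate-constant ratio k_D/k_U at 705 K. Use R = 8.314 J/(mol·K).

14.5

With equal orders, S_{D/U} = k_D/k_U = (A_D/A_U)·exp[(E_U−E_D)/(RT)].
(E_U−E_D)/(RT) = (162−115)×10³/(8.314×705) = 47000/5861 = 8.019.
k_D/k_U = (1.35×10^11/2.83×10^13)·exp(8.019) = 0.004770 × 3037 = 14.5.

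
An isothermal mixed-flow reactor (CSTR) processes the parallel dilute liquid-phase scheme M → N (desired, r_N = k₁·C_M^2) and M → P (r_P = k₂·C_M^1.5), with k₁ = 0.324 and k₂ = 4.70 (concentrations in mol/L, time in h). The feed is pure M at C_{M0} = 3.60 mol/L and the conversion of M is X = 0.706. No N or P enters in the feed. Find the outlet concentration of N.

0.168 mol/L

Exit C_M = C_{M0}(1−X) = 3.60×0.294 = 1.058 mol/L.
A CSTR operates uniformly at the exit composition, giving r_N = 0.3629 and r_P = 5.118 (each k·C_M^n at C_M = 1.058).
Fraction of consumed M going to N: r_N/(r_N+r_P) = 0.06622.
C_N = 0.06622·C_{M0}·X = 0.06622×3.60×0.706 = 0.168 mol/L.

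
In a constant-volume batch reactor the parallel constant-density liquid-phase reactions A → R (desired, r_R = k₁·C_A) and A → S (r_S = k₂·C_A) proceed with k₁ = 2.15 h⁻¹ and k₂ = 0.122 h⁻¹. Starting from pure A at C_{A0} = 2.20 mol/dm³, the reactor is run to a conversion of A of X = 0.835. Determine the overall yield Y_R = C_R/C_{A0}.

0.790

C_A = C_{A0}(1−X) = 0.3630 mol/dm³.
Both paths are first order in A, so the instantaneous fraction to R is constant: dC_R/d(−C_A) = k₁/(k₁+k₂) = 0.9463.
C_R = 0.9463·(C_{A0}−C_A) = 0.9463×1.837 = 1.74 mol/dm³.
Y_R = C_R/C_{A0} = 1.738/2.20 = 0.790.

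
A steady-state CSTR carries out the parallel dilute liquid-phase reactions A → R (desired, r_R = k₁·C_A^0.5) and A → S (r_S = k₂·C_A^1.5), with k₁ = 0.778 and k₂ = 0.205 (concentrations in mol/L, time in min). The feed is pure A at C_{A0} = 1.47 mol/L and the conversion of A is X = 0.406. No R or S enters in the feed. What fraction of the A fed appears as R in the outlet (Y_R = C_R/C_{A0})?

0.330

Exit C_A = C_{A0}(1−X) = 1.47×0.594 = 0.8732 mol/L.
In a CSTR the entire volume is at exit conditions, so r_R = 0.778×0.8732^0.5 = 0.7270 and r_S = 0.205×0.8732^1.5 = 0.1673.
Fraction of consumed A going to R: r_R/(r_R+r_S) = 0.8130.
C_R = 0.8130·C_{A0}·X = 0.8130×1.47×0.406 = 0.485 mol/L; Y_R = C_R/C_{A0} = 0.330.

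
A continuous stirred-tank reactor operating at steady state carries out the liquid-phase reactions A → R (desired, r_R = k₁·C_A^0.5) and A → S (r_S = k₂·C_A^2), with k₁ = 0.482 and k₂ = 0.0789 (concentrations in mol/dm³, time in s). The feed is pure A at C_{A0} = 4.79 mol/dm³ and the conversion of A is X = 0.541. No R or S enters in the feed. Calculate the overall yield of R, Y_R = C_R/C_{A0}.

0.353

Exit C_A = C_{A0}(1−X) = 4.79×0.459 = 2.199 mol/dm³.
A CSTR operates uniformly at the exit composition, giving r_R = 0.7147 and r_S = 0.3814 (each k·C_A^n at C_A = 2.199).
Fraction of consumed A going to R: r_R/(r_R+r_S) = 0.6520.
C_R = 0.6520·C_{A0}·X = 0.6520×4.79×0.541 = 1.69 mol/dm³; Y_R = C_R/C_{A0} = 0.353.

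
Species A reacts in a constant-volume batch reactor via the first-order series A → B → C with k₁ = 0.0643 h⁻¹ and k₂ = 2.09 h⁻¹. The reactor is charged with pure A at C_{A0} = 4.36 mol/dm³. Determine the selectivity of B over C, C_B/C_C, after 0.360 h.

For first-order series with pure A initially, C_B(t) = k₁C_{A0}/(k₂−k₁)·(e^(−k₁t) − e^(−k₂t)).
e^(−k₁t) = e^(−0.0643×0.360) = e^(−0.02315) = 0.9771; e^(−k₂t) = e^(−0.7524) = 0.4712.
C_B = 0.0643×4.36/(2.09−0.0643) × (0.9771−0.4712) = 0.1384×0.5059 = 0.07001 mol/dm³.
C_A = C_{A0}e^(−k₁t) = 4.260 mol/dm³, so C_C = C_{A0}−C_A−C_B = 0.02975 mol/dm³; C_B/C_C = 2.35.

2.35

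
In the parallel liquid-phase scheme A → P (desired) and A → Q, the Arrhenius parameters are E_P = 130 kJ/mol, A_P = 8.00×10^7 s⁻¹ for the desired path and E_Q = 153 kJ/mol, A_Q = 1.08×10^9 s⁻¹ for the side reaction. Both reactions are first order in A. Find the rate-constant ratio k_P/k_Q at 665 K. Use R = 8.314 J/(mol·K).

k_P/k_Q = (A_P/A_Q)·exp[−(E_P−E_Q)/(RT)] = (A_P/A_Q)·exp[(E_Q−E_P)/(RT)].
(E_Q−E_P)/(RT) = (153−130)×10³/(8.314×665) = 23000/5529 = 4.160.
k_P/k_Q = (8.00×10^7/1.08×10^9)·exp(4.160) = 0.07407 × 64.07 = 4.75.
Since E_P < E_Q, lowering the temperature improves selectivity toward P.

4.75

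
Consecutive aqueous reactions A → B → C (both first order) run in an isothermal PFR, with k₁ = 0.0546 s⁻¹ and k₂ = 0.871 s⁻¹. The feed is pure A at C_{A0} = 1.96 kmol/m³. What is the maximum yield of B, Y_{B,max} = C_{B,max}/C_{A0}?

0.0521

For a first-order series the maximum intermediate yield is C_{B,max}/C_{A0} = (k₁/k₂)^[k₂/(k₂−k₁)].
= (0.0546/0.871)^(0.871/(0.871−0.0546)) = (0.06269)^(1.067) = 0.05209.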